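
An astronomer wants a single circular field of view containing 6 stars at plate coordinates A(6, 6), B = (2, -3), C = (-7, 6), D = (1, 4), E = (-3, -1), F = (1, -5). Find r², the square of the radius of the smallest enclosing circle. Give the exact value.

A smallest enclosing disk is always determined by at most three of the input points on its boundary.
The minimum enclosing circle is determined by three boundary points: A, C, F.
Their circumcentre is (-0.5, 51/22) with r² = 13505/242.
The farthest remaining point B is at distance² 8357/242 ≤ 13505/242.

13505/242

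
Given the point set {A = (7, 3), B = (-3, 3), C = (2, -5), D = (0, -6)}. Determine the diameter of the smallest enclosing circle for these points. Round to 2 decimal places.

12.02

The minimum enclosing circle is determined by three boundary points: A, B, D.
Their circumcentre is (2, -1/3) with r² = 325/9.
The farthest remaining point C is at distance² 196/9 ≤ 325/9.
Diameter = 2r = 2√(325/9) ≈ 12.02.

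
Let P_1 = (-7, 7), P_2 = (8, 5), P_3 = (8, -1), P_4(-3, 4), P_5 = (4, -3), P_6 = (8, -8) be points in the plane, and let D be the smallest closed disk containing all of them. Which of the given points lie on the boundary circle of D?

P_1, P_6

By Welzl's lemma the MEC is supported by two points (diametrically opposite) or three points (on a circumcircle).
The farthest pair is P_1–P_6 with squared distance 450. The circle on this segment as diameter has centre (0.5, -0.5) and r² = 450/4 = 112.5.
Check P_2: distance² to centre = 86.5 ≤ 112.5, so it lies inside.
All remaining points lie in this disk, and no smaller disk contains both endpoints, so this is the minimum enclosing circle.
The points at distance exactly r from the centre are P_1, P_6 — 2 points.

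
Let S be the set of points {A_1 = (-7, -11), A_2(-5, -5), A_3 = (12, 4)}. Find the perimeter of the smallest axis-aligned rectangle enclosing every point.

Width = max x − min x = 12 − (-7) = 19.
Height = max y − min y = 4 − (-11) = 15.
Perimeter = 2(19 + 15) = 68.

68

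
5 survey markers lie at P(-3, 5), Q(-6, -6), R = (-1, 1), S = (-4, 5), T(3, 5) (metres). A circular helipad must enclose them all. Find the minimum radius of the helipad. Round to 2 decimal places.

7.11

The minimum enclosing circle of a finite set is fixed by two of the points (as a diameter) or three (as a circumcircle).
The farthest pair is Q–T with squared distance 202. The circle on this segment as diameter has centre (-1.5, -0.5) and r² = 202/4 = 50.5.
Check P: distance² to centre = 32.5 ≤ 50.5, so it lies inside.
All remaining points lie in this disk, and no smaller disk contains both endpoints, so this is the minimum enclosing circle.
r = √(50.5) ≈ 7.11.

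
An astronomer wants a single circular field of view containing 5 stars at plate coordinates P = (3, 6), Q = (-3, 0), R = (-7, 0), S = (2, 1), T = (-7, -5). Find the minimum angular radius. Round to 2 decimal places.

7.43

A smallest enclosing disk is always determined by at most three of the input points on its boundary.
The farthest pair is P–T with squared distance 221. The circle on this segment as diameter has centre (-2, 0.5) and r² = 221/4 = 55.25.
Check Q: distance² to centre = 1.25 ≤ 55.25, so it lies inside.
All remaining points lie in this disk, and no smaller disk contains both endpoints, so this is the minimum enclosing circle.
r = √(55.25) ≈ 7.43.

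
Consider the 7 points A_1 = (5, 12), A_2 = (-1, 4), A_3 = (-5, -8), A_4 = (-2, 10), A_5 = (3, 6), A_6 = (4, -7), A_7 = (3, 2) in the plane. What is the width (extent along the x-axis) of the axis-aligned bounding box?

max x = 5, min x = -5, so width = 10.

10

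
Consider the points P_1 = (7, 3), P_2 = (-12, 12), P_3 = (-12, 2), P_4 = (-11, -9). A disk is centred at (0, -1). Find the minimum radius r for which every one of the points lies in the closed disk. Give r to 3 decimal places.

The required radius is the distance from (0, -1) to the farthest point.
Squared distances: 65, 313, 153, 185.
Maximum is 313, attained at P_2.
r = √313 ≈ 17.692.

17.692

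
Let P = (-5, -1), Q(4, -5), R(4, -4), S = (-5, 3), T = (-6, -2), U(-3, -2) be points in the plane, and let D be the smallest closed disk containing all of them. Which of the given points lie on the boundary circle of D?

Q, S

A smallest enclosing disk is always determined by at most three of the input points on its boundary.
The farthest pair is Q–S with squared distance 145. The circle on this segment as diameter has centre (-0.5, -1) and r² = 145/4 = 36.25.
Check P: distance² to centre = 20.25 ≤ 36.25, so it lies inside.
All remaining points lie in this disk, and no smaller disk contains both endpoints, so this is the minimum enclosing circle.
The points at distance exactly r from the centre are Q, S — 2 points.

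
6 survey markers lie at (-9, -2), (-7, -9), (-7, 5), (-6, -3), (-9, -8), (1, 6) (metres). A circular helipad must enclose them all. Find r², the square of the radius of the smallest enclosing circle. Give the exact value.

74

A smallest enclosing disk is always determined by at most three of the input points on its boundary.
The farthest pair is (-9, -8)–(1, 6) with squared distance 296. The circle on this segment as diameter has centre (-4, -1) and r² = 296/4 = 74.
Check (-9, -2): distance² to centre = 26 ≤ 74, so it lies inside.
All remaining points lie in this disk, and no smaller disk contains both endpoints, so this is the minimum enclosing circle.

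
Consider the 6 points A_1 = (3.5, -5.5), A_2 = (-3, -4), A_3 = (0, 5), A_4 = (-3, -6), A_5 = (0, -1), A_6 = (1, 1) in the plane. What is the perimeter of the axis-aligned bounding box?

Width = max x − min x = 3.5 − (-3) = 6.5.
Height = max y − min y = 5 − (-6) = 11.
Perimeter = 2(6.5 + 11) = 35.

35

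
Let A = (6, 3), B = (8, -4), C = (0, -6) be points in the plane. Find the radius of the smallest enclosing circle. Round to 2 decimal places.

5.41

Side lengths²: AB² = 53, AC² = 117, BC² = 68.
Since AC² = 117 < 68 + 53 = 121, the triangle is acute, so the smallest enclosing circle is the circumcircle.
Circumcentre = (3.15, -1.6), r² = 29.2825.
r = √(29.2825) ≈ 5.41.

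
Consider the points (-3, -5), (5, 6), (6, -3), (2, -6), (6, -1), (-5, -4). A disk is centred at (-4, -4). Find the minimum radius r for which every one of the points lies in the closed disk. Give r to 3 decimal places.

The required radius is the distance from (-4, -4) to the farthest point.
Squared distances: 2, 181, 101, 40, 109, 1.
Maximum is 181, attained at (5, 6).
r = √181 ≈ 13.454.

13.454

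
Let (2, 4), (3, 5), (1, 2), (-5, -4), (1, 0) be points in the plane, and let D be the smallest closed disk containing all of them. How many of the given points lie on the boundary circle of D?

2

The farthest pair is (3, 5)–(-5, -4) with squared distance 145. The circle on this segment as diameter has centre (-1, 0.5) and r² = 145/4 = 36.25.
Check (2, 4): distance² to centre = 21.25 ≤ 36.25, so it lies inside.
All remaining points lie in this disk, and no smaller disk contains both endpoints, so this is the minimum enclosing circle.
The points at distance exactly r from the centre are (3, 5), (-5, -4) — 2 points.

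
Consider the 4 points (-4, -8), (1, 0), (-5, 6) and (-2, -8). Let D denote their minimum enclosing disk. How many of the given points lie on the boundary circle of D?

2

A smallest enclosing disk is always determined by at most three of the input points on its boundary.
The farthest pair is (-5, 6)–(-2, -8) with squared distance 205. The circle on this segment as diameter has centre (-3.5, -1) and r² = 205/4 = 51.25.
Check (-4, -8): distance² to centre = 49.25 ≤ 51.25, so it lies inside.
All remaining points lie in this disk, and no smaller disk contains both endpoints, so this is the minimum enclosing circle.
The points at distance exactly r from the centre are (-5, 6), (-2, -8) — 2 points.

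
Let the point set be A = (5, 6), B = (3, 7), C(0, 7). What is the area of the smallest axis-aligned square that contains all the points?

25

The bounding box has width 5 and height 1.
An axis-aligned square enclosing the set must have side ≥ max(width, height).
So the minimum side is max(5, 1) = 5.
Area = 5² = 25.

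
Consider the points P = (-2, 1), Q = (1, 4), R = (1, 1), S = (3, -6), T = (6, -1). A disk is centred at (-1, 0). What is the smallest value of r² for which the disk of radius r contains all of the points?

The required radius is the distance from (-1, 0) to the farthest point.
Squared distances: 2, 20, 5, 52, 50.
Maximum is 52, attained at S.

52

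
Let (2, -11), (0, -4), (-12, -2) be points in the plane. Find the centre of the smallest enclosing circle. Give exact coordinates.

Call the three points A, B, C in the order given.
Side lengths²: AB² = 53, AC² = 277, BC² = 148.
Since AC² = 277 ≥ 148 + 53 = 201, the angle opposite AC is not acute, so the smallest enclosing circle has AC as diameter.
Centre = midpoint of AC = (-5, -6.5), r² = 277/4 = 69.25.
Centre = (-5, -6.5).

(-5, -6.5)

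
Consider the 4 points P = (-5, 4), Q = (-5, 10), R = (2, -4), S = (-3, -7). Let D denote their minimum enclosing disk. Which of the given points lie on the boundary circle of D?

Q, S

A smallest enclosing disk is always determined by at most three of the input points on its boundary.
The farthest pair is Q–S with squared distance 293. The circle on this segment as diameter has centre (-4, 1.5) and r² = 293/4 = 73.25.
Check P: distance² to centre = 7.25 ≤ 73.25, so it lies inside.
All remaining points lie in this disk, and no smaller disk contains both endpoints, so this is the minimum enclosing circle.
The points at distance exactly r from the centre are Q, S — 2 points.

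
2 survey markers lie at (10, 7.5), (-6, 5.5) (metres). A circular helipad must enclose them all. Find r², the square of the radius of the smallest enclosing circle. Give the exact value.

The smallest circle enclosing two points has them as diameter endpoints.
Centre = midpoint = (2, 6.5); r² = |(10, 7.5)−(-6, 5.5)|²/4 = 260/4 = 65.

65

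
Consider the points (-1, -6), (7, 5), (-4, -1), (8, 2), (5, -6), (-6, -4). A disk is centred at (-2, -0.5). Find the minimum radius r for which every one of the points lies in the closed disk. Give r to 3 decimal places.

10.548

The required radius is the distance from (-2, -0.5) to the farthest point.
Squared distances: 31.25, 111.25, 4.25, 106.25, 79.25, 28.25.
Maximum is 111.25, attained at (7, 5).
r = √(111.25) ≈ 10.548.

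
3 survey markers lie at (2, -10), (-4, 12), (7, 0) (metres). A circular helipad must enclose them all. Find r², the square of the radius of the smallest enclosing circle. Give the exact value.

Call the three points A, B, C in the order given.
Side lengths²: AB² = 520, AC² = 125, BC² = 265.
Since AB² = 520 ≥ 265 + 125 = 390, the angle opposite AB is not acute, so the smallest enclosing circle has AB as diameter.
Centre = midpoint of AB = (-1, 1), r² = 520/4 = 130.

130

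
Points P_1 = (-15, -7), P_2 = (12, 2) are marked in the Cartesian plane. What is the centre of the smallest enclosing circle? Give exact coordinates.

The smallest circle enclosing two points has them as diameter endpoints.
Centre = midpoint = (-1.5, -2.5); r² = |P_1P_2|²/4 = 810/4 = 202.5.
Centre = (-1.5, -2.5).

(-1.5, -2.5)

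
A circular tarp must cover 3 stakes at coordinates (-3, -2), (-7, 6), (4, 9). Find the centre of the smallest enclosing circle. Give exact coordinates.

(-0.6, 4.2)

Call the three points A, B, C in the order given.
Side lengths²: AB² = 80, AC² = 170, BC² = 130.
Since AC² = 170 < 130 + 80 = 210, the triangle is acute, so the smallest enclosing circle is the circumcircle.
Circumcentre = (-0.6, 4.2), r² = 44.2.
Centre = (-0.6, 4.2).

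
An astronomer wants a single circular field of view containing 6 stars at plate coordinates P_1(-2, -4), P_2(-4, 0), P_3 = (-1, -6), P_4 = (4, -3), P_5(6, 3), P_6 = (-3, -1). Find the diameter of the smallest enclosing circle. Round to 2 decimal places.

The minimum enclosing circle is determined by three boundary points: P_2, P_3, P_5.
Their circumcentre is (79/46, -41/46) with r² = 35425/1058.
The farthest remaining point P_1 is at distance² 24845/1058 ≤ 35425/1058.
Diameter = 2r = 2√(35425/1058) ≈ 11.57.

11.57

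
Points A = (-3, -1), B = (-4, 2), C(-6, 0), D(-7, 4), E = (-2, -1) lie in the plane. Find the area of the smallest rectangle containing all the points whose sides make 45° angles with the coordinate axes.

In coordinates u = x + y, v = x − y the rectangle is axis-aligned; the map (x,y)→(u,v) scales areas by 2.
u-values: -4, -2, -6, -3, -3; range = -2 − (-6) = 4.
v-values: -2, -6, -6, -11, -1; range = -1 − (-11) = 10.
Area = (4 × 10) / 2 = 20.

20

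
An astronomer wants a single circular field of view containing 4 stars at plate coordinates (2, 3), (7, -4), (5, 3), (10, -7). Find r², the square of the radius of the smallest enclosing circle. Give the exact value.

The farthest pair is (2, 3)–(10, -7) with squared distance 164. The circle on this segment as diameter has centre (6, -2) and r² = 164/4 = 41.
Check (7, -4): distance² to centre = 5 ≤ 41, so it lies inside.
All remaining points lie in this disk, and no smaller disk contains both endpoints, so this is the minimum enclosing circle.

41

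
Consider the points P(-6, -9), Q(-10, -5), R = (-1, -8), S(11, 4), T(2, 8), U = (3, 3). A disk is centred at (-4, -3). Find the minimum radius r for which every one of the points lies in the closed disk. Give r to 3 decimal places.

The required radius is the distance from (-4, -3) to the farthest point.
Squared distances: 40, 40, 34, 274, 157, 85.
Maximum is 274, attained at S.
r = √274 ≈ 16.553.

16.553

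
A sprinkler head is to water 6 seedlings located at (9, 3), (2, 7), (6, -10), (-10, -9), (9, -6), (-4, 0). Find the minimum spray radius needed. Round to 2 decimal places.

11.24

The farthest pair is (9, 3)–(-10, -9) with squared distance 505. The circle on this segment as diameter has centre (-0.5, -3) and r² = 505/4 = 126.25.
Check (2, 7): distance² to centre = 106.25 ≤ 126.25, so it lies inside.
All remaining points lie in this disk, and no smaller disk contains both endpoints, so this is the minimum enclosing circle.
r = √(126.25) ≈ 11.24.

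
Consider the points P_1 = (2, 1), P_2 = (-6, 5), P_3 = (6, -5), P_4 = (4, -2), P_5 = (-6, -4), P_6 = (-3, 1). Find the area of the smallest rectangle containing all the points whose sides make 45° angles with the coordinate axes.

In coordinates u = x + y, v = x − y the rectangle is axis-aligned; the map (x,y)→(u,v) scales areas by 2.
u-values: 3, -1, 1, 2, -10, -2; range = 3 − (-10) = 13.
v-values: 1, -11, 11, 6, -2, -4; range = 11 − (-11) = 22.
Area = (13 × 22) / 2 = 143.

143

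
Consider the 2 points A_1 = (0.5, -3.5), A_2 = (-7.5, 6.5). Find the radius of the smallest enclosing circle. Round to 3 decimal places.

6.403

The smallest circle enclosing two points has them as diameter endpoints.
Centre = midpoint = (-3.5, 1.5); r² = |A_1A_2|²/4 = 164/4 = 41.
r = √41 ≈ 6.403.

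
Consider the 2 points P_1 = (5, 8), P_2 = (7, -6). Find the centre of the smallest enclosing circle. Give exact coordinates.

(6, 1)

The smallest circle enclosing two points has them as diameter endpoints.
Centre = midpoint = (6, 1); r² = |P_1P_2|²/4 = 200/4 = 50.
Centre = (6, 1).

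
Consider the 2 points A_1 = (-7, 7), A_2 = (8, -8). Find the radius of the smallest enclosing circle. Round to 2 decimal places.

The smallest circle enclosing two points has them as diameter endpoints.
Centre = midpoint = (0.5, -0.5); r² = |A_1A_2|²/4 = 450/4 = 112.5.
r = √(112.5) ≈ 10.61.

10.61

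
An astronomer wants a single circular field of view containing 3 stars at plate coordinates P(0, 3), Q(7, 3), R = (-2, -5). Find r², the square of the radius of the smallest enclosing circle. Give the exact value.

Side lengths²: PQ² = 49, PR² = 68, QR² = 145.
Since QR² = 145 ≥ 68 + 49 = 117, the angle opposite QR is not acute, so the smallest enclosing circle has QR as diameter.
Centre = midpoint of QR = (2.5, -1), r² = 145/4 = 36.25.

36.25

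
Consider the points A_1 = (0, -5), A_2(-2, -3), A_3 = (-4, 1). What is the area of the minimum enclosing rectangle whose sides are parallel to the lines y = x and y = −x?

10

In coordinates u = x + y, v = x − y the rectangle is axis-aligned; the map (x,y)→(u,v) scales areas by 2.
u-values: -5, -5, -3; range = -3 − (-5) = 2.
v-values: 5, 1, -5; range = 5 − (-5) = 10.
Area = (2 × 10) / 2 = 10.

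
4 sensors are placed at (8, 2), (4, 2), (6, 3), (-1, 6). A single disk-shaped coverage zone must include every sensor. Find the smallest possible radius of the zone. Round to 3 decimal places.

By Welzl's lemma the MEC is supported by two points (diametrically opposite) or three points (on a circumcircle).
The farthest pair is (8, 2)–(-1, 6) with squared distance 97. The circle on this segment as diameter has centre (3.5, 4) and r² = 97/4 = 24.25.
Check (4, 2): distance² to centre = 4.25 ≤ 24.25, so it lies inside.
All remaining points lie in this disk, and no smaller disk contains both endpoints, so this is the minimum enclosing circle.
r = √(24.25) ≈ 4.924.

4.924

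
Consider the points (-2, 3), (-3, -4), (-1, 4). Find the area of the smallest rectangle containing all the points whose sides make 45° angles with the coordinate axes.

In coordinates u = x + y, v = x − y the rectangle is axis-aligned; the map (x,y)→(u,v) scales areas by 2.
u-values: 1, -7, 3; range = 3 − (-7) = 10.
v-values: -5, 1, -5; range = 1 − (-5) = 6.
Area = (10 × 6) / 2 = 30.

30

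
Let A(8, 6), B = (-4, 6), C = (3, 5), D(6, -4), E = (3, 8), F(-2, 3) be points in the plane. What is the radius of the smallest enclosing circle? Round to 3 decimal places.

By Welzl's lemma the MEC is supported by two points (diametrically opposite) or three points (on a circumcircle).
The minimum enclosing circle is determined by three boundary points: A, B, D.
Their circumcentre is (2, 2) with r² = 52.
The farthest remaining point E is at distance² 37 ≤ 52.
r = √52 ≈ 7.211.

7.211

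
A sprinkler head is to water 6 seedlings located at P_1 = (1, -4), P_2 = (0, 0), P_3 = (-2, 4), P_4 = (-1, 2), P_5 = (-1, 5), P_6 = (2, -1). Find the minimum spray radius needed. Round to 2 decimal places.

A smallest enclosing disk is always determined by at most three of the input points on its boundary.
The farthest pair is P_1–P_5 with squared distance 85. The circle on this segment as diameter has centre (0, 0.5) and r² = 85/4 = 21.25.
Check P_2: distance² to centre = 0.25 ≤ 21.25, so it lies inside.
All remaining points lie in this disk, and no smaller disk contains both endpoints, so this is the minimum enclosing circle.
r = √(21.25) ≈ 4.61.

4.61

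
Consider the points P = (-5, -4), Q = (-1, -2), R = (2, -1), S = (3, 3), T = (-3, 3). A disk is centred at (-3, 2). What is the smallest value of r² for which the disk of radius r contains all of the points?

40

The required radius is the distance from (-3, 2) to the farthest point.
Squared distances: 40, 20, 34, 37, 1.
Maximum is 40, attained at P.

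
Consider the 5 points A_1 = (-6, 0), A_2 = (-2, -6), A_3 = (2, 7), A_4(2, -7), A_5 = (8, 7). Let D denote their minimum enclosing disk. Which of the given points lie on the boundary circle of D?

The minimum enclosing circle is determined by three boundary points: A_1, A_2, A_5.
Their circumcentre is (2.1875, 1.125) with r² = 68.30078125.
The farthest remaining point A_4 is at distance² 66.05078125 ≤ 68.30078125.
The points at distance exactly r from the centre are A_1, A_2, A_5 — 3 points.

A_1, A_2, A_5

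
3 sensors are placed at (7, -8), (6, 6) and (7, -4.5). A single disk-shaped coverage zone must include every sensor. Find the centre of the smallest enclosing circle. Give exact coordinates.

(6.5, -1)

Call the three points A, B, C in the order given.
Side lengths²: AB² = 197, AC² = 12.25, BC² = 111.25.
Since AB² = 197 ≥ 111.25 + 12.25 = 123.5, the angle opposite AB is not acute, so the smallest enclosing circle has AB as diameter.
Centre = midpoint of AB = (6.5, -1), r² = 197/4 = 49.25.
Centre = (6.5, -1).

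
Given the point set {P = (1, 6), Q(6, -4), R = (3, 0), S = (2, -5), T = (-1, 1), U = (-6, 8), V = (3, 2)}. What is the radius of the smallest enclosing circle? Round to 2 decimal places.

The minimum enclosing circle of a finite set is fixed by two of the points (as a diameter) or three (as a circumcircle).
The farthest pair is Q–U with squared distance 288. The circle on this segment as diameter has centre (0, 2) and r² = 288/4 = 72.
Check P: distance² to centre = 17 ≤ 72, so it lies inside.
All remaining points lie in this disk, and no smaller disk contains both endpoints, so this is the minimum enclosing circle.
r = √72 ≈ 8.49.

8.49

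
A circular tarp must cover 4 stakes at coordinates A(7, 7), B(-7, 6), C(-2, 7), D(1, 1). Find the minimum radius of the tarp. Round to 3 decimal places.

7.018

A smallest enclosing disk is always determined by at most three of the input points on its boundary.
The farthest pair is A–B with squared distance 197. The circle on this segment as diameter has centre (0, 6.5) and r² = 197/4 = 49.25.
Check C: distance² to centre = 4.25 ≤ 49.25, so it lies inside.
All remaining points lie in this disk, and no smaller disk contains both endpoints, so this is the minimum enclosing circle.
r = √(49.25) ≈ 7.018.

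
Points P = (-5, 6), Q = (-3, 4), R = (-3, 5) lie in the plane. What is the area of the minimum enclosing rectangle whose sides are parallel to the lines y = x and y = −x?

2

In coordinates u = x + y, v = x − y the rectangle is axis-aligned; the map (x,y)→(u,v) scales areas by 2.
u-values: 1, 1, 2; range = 2 − 1 = 1.
v-values: -11, -7, -8; range = -7 − (-11) = 4.
Area = (1 × 4) / 2 = 2.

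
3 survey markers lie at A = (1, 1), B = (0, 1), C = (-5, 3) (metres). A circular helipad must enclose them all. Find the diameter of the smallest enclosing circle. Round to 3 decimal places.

Side lengths²: AB² = 1, AC² = 40, BC² = 29.
Since AC² = 40 ≥ 29 + 1 = 30, the angle opposite AC is not acute, so the smallest enclosing circle has AC as diameter.
Centre = midpoint of AC = (-2, 2), r² = 40/4 = 10.
Diameter = 2r = 2√10 ≈ 6.325.

6.325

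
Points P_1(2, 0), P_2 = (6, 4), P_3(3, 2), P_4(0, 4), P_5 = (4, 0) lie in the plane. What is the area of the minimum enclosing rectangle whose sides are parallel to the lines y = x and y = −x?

In coordinates u = x + y, v = x − y the rectangle is axis-aligned; the map (x,y)→(u,v) scales areas by 2.
u-values: 2, 10, 5, 4, 4; range = 10 − 2 = 8.
v-values: 2, 2, 1, -4, 4; range = 4 − (-4) = 8.
Area = (8 × 8) / 2 = 32.

32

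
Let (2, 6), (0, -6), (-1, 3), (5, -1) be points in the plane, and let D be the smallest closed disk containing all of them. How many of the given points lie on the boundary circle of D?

2

A smallest enclosing disk is always determined by at most three of the input points on its boundary.
The farthest pair is (2, 6)–(0, -6) with squared distance 148. The circle on this segment as diameter has centre (1, 0) and r² = 148/4 = 37.
Check (-1, 3): distance² to centre = 13 ≤ 37, so it lies inside.
All remaining points lie in this disk, and no smaller disk contains both endpoints, so this is the minimum enclosing circle.
The points at distance exactly r from the centre are (2, 6), (0, -6) — 2 points.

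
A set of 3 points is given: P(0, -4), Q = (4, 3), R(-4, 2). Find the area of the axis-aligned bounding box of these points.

56

x ranges over [-4, 4], width 8.
y ranges over [-4, 3], height 7.
Area = 8 × 7 = 56.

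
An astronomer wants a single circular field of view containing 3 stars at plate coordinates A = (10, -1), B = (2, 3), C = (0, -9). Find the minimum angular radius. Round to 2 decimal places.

6.70

Side lengths²: AB² = 80, AC² = 164, BC² = 148.
Since AC² = 164 < 148 + 80 = 228, the triangle is acute, so the smallest enclosing circle is the circumcircle.
Circumcentre = (49/13, -45/13), r² = 7585/169.
r = √(7585/169) ≈ 6.70.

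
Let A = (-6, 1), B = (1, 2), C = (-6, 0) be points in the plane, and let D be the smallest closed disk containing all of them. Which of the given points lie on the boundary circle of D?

B, C

Side lengths²: AB² = 50, AC² = 1, BC² = 53.
Since BC² = 53 ≥ 50 + 1 = 51, the angle opposite BC is not acute, so the smallest enclosing circle has BC as diameter.
Centre = midpoint of BC = (-2.5, 1), r² = 53/4 = 13.25.
The points at distance exactly r from the centre are B, C — 2 points.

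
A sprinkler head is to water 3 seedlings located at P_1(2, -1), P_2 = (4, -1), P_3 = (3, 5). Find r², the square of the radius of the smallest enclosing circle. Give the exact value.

1369/144

Side lengths²: P_1P_2² = 4, P_1P_3² = 37, P_2P_3² = 37.
Since P_2P_3² = 37 < 37 + 4 = 41, the triangle is acute, so the smallest enclosing circle is the circumcircle.
Circumcentre = (3, 23/12), r² = 1369/144.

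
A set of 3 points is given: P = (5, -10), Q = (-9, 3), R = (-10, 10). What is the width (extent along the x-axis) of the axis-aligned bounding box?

15

max x = 5, min x = -10, so width = 15.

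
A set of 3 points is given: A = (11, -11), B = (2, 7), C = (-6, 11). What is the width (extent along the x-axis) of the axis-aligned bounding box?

17

max x = 11, min x = -6, so width = 17.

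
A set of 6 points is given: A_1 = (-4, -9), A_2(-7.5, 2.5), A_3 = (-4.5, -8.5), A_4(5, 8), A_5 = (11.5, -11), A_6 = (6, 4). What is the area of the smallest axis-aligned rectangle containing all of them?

x ranges over [-7.5, 11.5], width 19.
y ranges over [-11, 8], height 19.
Area = 19 × 19 = 361.

361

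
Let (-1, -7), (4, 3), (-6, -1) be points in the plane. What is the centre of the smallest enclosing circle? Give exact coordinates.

Call the three points A, B, C in the order given.
Side lengths²: AB² = 125, AC² = 61, BC² = 116.
Since AB² = 125 < 116 + 61 = 177, the triangle is acute, so the smallest enclosing circle is the circumcircle.
Circumcentre = (-0.125, -1.1875), r² = 34.55078125.
Centre = (-0.125, -1.1875).

(-0.125, -1.1875)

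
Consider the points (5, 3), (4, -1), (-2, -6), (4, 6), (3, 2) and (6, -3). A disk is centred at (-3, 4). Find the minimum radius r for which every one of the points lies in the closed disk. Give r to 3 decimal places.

11.402

The required radius is the distance from (-3, 4) to the farthest point.
Squared distances: 65, 74, 101, 53, 40, 130.
Maximum is 130, attained at (6, -3).
r = √130 ≈ 11.402.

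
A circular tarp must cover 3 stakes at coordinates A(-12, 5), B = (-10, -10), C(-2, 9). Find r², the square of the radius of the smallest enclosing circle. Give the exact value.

Side lengths²: AB² = 229, AC² = 116, BC² = 425.
Since BC² = 425 ≥ 229 + 116 = 345, the angle opposite BC is not acute, so the smallest enclosing circle has BC as diameter.
Centre = midpoint of BC = (-6, -0.5), r² = 425/4 = 106.25.

106.25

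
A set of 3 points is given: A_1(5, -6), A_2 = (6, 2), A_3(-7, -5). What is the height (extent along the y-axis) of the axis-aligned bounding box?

max y = 2, min y = -6, so height = 8.

8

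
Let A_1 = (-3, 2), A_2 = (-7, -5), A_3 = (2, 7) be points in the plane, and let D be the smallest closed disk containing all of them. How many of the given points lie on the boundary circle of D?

2

Side lengths²: A_1A_2² = 65, A_1A_3² = 50, A_2A_3² = 225.
Since A_2A_3² = 225 ≥ 65 + 50 = 115, the angle opposite A_2A_3 is not acute, so the smallest enclosing circle has A_2A_3 as diameter.
Centre = midpoint of A_2A_3 = (-2.5, 1), r² = 225/4 = 56.25.
The points at distance exactly r from the centre are A_2, A_3 — 2 points.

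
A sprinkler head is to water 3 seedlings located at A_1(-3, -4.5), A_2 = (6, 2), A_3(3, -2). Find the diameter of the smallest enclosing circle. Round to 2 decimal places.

Side lengths²: A_1A_2² = 123.25, A_1A_3² = 42.25, A_2A_3² = 25.
Since A_1A_2² = 123.25 ≥ 42.25 + 25 = 67.25, the angle opposite A_1A_2 is not acute, so the smallest enclosing circle has A_1A_2 as diameter.
Centre = midpoint of A_1A_2 = (1.5, -1.25), r² = 123.25/4 = 30.8125.
Diameter = 2r = 2√(30.8125) ≈ 11.10.

11.10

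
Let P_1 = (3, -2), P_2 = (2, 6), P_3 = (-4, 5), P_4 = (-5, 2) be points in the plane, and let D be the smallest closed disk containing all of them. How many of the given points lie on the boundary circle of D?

3

By Welzl's lemma the MEC is supported by two points (diametrically opposite) or three points (on a circumcircle).
The minimum enclosing circle is determined by three boundary points: P_1, P_2, P_3.
Their circumcentre is (-5/14, 23/14) with r² = 2405/98.
The farthest remaining point P_4 is at distance² 2125/98 ≤ 2405/98.
The points at distance exactly r from the centre are P_1, P_2, P_3 — 3 points.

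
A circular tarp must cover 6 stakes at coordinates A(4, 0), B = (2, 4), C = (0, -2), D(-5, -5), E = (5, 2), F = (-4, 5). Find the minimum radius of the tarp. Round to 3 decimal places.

6.257

The minimum enclosing circle is determined by three boundary points: D, E, F.
Their circumcentre is (-49/62, -23/62) with r² = 75245/1922.
The farthest remaining point B is at distance² 51685/1922 ≤ 75245/1922.
r = √(75245/1922) ≈ 6.257.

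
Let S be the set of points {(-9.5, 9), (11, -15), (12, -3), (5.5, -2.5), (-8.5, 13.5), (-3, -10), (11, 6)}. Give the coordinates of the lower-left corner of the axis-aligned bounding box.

x-range [-9.5, 12], y-range [-15, 13.5].
The lower-left corner is (-9.5, -15).

(-9.5, -15)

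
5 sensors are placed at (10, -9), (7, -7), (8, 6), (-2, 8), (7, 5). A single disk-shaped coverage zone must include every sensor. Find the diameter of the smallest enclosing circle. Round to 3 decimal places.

20.809

By Welzl's lemma the MEC is supported by two points (diametrically opposite) or three points (on a circumcircle).
The farthest pair is (10, -9)–(-2, 8) with squared distance 433. The circle on this segment as diameter has centre (4, -0.5) and r² = 433/4 = 108.25.
Check (7, -7): distance² to centre = 51.25 ≤ 108.25, so it lies inside.
All remaining points lie in this disk, and no smaller disk contains both endpoints, so this is the minimum enclosing circle.
Diameter = 2r = 2√(108.25) ≈ 20.809.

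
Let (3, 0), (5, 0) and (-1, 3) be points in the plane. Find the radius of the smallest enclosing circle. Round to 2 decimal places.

Call the three points A, B, C in the order given.
Side lengths²: AB² = 4, AC² = 25, BC² = 45.
Since BC² = 45 ≥ 25 + 4 = 29, the angle opposite BC is not acute, so the smallest enclosing circle has BC as diameter.
Centre = midpoint of BC = (2, 1.5), r² = 45/4 = 11.25.
r = √(11.25) ≈ 3.35.

3.35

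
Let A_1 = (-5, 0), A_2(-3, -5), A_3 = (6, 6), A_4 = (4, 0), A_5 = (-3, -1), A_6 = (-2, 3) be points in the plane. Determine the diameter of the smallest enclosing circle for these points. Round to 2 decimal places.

The minimum enclosing circle of a finite set is fixed by two of the points (as a diameter) or three (as a circumcircle).
The farthest pair is A_2–A_3 with squared distance 202. The circle on this segment as diameter has centre (1.5, 0.5) and r² = 202/4 = 50.5.
Check A_1: distance² to centre = 42.5 ≤ 50.5, so it lies inside.
All remaining points lie in this disk, and no smaller disk contains both endpoints, so this is the minimum enclosing circle.
Diameter = 2r = 2√(50.5) ≈ 14.21.

14.21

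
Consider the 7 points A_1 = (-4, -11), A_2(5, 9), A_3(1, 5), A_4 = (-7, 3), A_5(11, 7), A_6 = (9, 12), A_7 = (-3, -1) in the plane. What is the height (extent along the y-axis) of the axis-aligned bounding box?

23

max y = 12, min y = -11, so height = 23.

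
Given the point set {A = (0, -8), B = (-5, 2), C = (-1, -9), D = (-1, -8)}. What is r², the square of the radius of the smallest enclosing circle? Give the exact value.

34.25

The minimum enclosing circle of a finite set is fixed by two of the points (as a diameter) or three (as a circumcircle).
The farthest pair is B–C with squared distance 137. The circle on this segment as diameter has centre (-3, -3.5) and r² = 137/4 = 34.25.
Check A: distance² to centre = 29.25 ≤ 34.25, so it lies inside.
All remaining points lie in this disk, and no smaller disk contains both endpoints, so this is the minimum enclosing circle.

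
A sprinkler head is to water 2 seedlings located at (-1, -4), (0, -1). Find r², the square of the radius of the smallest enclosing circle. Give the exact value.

The smallest circle enclosing two points has them as diameter endpoints.
Centre = midpoint = (-0.5, -2.5); r² = |(-1, -4)−(0, -1)|²/4 = 10/4 = 2.5.

2.5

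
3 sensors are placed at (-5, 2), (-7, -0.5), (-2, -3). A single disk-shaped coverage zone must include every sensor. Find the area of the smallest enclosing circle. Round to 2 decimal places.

Call the three points A, B, C in the order given.
Side lengths²: AB² = 10.25, AC² = 34, BC² = 31.25.
Since AC² = 34 < 31.25 + 10.25 = 41.5, the triangle is acute, so the smallest enclosing circle is the circumcircle.
Circumcentre = (-113/28, -23/28), r² = 3485/392.
Area = π·r² = π·3485/392 ≈ 27.93.

27.93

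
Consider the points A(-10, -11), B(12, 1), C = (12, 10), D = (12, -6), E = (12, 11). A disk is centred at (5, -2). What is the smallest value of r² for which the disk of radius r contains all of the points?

306

The required radius is the distance from (5, -2) to the farthest point.
Squared distances: 306, 58, 193, 65, 218.
Maximum is 306, attained at A.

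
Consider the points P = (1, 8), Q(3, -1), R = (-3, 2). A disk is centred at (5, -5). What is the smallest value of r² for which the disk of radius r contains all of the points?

The required radius is the distance from (5, -5) to the farthest point.
Squared distances: 185, 20, 113.
Maximum is 185, attained at P.

185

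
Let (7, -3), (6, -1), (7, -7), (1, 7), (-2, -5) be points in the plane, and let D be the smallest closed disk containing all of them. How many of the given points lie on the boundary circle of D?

A smallest enclosing disk is always determined by at most three of the input points on its boundary.
The minimum enclosing circle is determined by three boundary points: (7, -7), (1, 7), (-2, -5).
Their circumcentre is (145/38, -3/38) with r² = 41905/722.
The farthest remaining point (7, -3) is at distance² 13481/722 ≤ 41905/722.
The points at distance exactly r from the centre are (7, -7), (1, 7), (-2, -5) — 3 points.

3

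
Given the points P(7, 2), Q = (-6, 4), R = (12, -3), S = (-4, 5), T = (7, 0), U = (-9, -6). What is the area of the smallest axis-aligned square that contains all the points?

441

The bounding box has width 21 and height 11.
An axis-aligned square enclosing the set must have side ≥ max(width, height).
So the minimum side is max(21, 11) = 21.
Area = 21² = 441.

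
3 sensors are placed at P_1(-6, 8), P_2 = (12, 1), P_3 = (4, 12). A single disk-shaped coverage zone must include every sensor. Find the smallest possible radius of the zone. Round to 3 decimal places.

Side lengths²: P_1P_2² = 373, P_1P_3² = 116, P_2P_3² = 185.
Since P_1P_2² = 373 ≥ 185 + 116 = 301, the angle opposite P_1P_2 is not acute, so the smallest enclosing circle has P_1P_2 as diameter.
Centre = midpoint of P_1P_2 = (3, 4.5), r² = 373/4 = 93.25.
r = √(93.25) ≈ 9.657.

9.657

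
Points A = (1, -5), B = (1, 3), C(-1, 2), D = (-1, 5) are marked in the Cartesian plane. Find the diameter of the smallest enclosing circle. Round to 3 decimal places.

By Welzl's lemma the MEC is supported by two points (diametrically opposite) or three points (on a circumcircle).
The farthest pair is A–D with squared distance 104. The circle on this segment as diameter has centre (0, 0) and r² = 104/4 = 26.
Check B: distance² to centre = 10 ≤ 26, so it lies inside.
All remaining points lie in this disk, and no smaller disk contains both endpoints, so this is the minimum enclosing circle.
Diameter = 2r = 2√26 ≈ 10.198.

10.198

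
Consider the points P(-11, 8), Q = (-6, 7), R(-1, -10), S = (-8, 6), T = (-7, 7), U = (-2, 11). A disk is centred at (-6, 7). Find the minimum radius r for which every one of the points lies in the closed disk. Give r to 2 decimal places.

The required radius is the distance from (-6, 7) to the farthest point.
Squared distances: 26, 0, 314, 5, 1, 32.
Maximum is 314, attained at R.
r = √314 ≈ 17.72.

17.72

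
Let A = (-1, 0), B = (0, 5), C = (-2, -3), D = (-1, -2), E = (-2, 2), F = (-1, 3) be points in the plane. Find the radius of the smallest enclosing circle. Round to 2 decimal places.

4.12

The minimum enclosing circle of a finite set is fixed by two of the points (as a diameter) or three (as a circumcircle).
The farthest pair is B–C with squared distance 68. The circle on this segment as diameter has centre (-1, 1) and r² = 68/4 = 17.
Check A: distance² to centre = 1 ≤ 17, so it lies inside.
All remaining points lie in this disk, and no smaller disk contains both endpoints, so this is the minimum enclosing circle.
r = √17 ≈ 4.12.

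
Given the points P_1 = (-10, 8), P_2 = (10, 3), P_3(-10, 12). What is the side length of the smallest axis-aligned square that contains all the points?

The bounding box has width 20 and height 9.
An axis-aligned square enclosing the set must have side ≥ max(width, height).
So the minimum side is max(20, 9) = 20.

20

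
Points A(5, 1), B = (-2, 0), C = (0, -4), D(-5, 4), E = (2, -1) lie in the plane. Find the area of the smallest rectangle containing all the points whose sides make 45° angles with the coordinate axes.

In coordinates u = x + y, v = x − y the rectangle is axis-aligned; the map (x,y)→(u,v) scales areas by 2.
u-values: 6, -2, -4, -1, 1; range = 6 − (-4) = 10.
v-values: 4, -2, 4, -9, 3; range = 4 − (-9) = 13.
Area = (10 × 13) / 2 = 65.

65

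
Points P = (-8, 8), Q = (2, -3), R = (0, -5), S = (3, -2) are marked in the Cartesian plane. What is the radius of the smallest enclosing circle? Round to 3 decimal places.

7.641

By Welzl's lemma the MEC is supported by two points (diametrically opposite) or three points (on a circumcircle).
The minimum enclosing circle is determined by three boundary points: P, R, S.
Their circumcentre is (-155/42, 71/42) with r² = 51493/882.
The farthest remaining point Q is at distance² 47965/882 ≤ 51493/882.
r = √(51493/882) ≈ 7.641.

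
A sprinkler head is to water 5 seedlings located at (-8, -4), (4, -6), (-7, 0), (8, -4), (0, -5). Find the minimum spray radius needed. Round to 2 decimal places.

8.00

By Welzl's lemma the MEC is supported by two points (diametrically opposite) or three points (on a circumcircle).
The minimum enclosing circle is determined by three boundary points: (-8, -4), (-7, 0), (8, -4).
Their circumcentre is (0, -3.875) with r² = 64.015625.
The farthest remaining point (4, -6) is at distance² 20.515625 ≤ 64.015625.
r = √(64.015625) ≈ 8.00.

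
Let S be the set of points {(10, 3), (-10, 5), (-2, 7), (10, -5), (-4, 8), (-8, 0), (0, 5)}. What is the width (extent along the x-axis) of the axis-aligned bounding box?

max x = 10, min x = -10, so width = 20.

20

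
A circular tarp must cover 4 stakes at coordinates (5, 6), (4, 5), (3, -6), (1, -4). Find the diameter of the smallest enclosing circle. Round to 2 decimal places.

12.17

A smallest enclosing disk is always determined by at most three of the input points on its boundary.
The farthest pair is (5, 6)–(3, -6) with squared distance 148. The circle on this segment as diameter has centre (4, 0) and r² = 148/4 = 37.
Check (4, 5): distance² to centre = 25 ≤ 37, so it lies inside.
All remaining points lie in this disk, and no smaller disk contains both endpoints, so this is the minimum enclosing circle.
Diameter = 2r = 2√37 ≈ 12.17.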